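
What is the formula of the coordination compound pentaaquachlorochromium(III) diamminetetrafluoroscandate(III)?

[CrCl(H2O)5][ScF4(NH3)2]2

Cation [Cr…]: ligand charges -1, Cr(III) ⇒ ion charge 2+.
Anion [Sc…]: ligand charges -4, Sc(III) ⇒ ion charge 1−.
One 2+ cation requires 2 of the 1− anion.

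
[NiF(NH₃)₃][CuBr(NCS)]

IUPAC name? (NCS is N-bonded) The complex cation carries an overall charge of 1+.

triamminefluoronickel(II) bromoisothiocyanatocuprate(I)

Both ions are complex: the cation is named first with the plain metal name, the anion second with the -ate form; each ion's ligands are alphabetised independently.
The complex cation is given as 1+; its ligand charges sum to -1, so Ni = +2.
A 1:1 salt means the anion carries the equal and opposite charge, 1−.
Anion: ligand charges sum to -2; for the ion to be 1−, Cu = +1.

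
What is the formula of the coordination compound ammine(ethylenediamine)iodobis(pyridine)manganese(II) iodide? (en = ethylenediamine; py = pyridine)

Ligands: 1 ammine (NH3, neutral), 1 iodo (I, -1), 1 ethylenediamine (en, neutral), 2 pyridine (py, neutral). Ligand charge sum = -1.
With Mn in oxidation state +2, the complex ion is [Mn...]^1+.
Charge balance with iodide (-1) requires 1 complex ion per 1 iodide.

[Mn(en)I(NH3)(py)2]I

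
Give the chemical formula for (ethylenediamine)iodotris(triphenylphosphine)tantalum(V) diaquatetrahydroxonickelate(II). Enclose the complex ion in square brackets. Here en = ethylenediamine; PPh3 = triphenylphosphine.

[Ta(en)I(PPh3)3][Ni(H2O)2(OH)4]2

Cation [Ta…]: ligand charges -1, Ta(V) ⇒ ion charge 4+.
Anion [Ni…]: ligand charges -4, Ni(II) ⇒ ion charge 2−.
One 4+ cation requires 2 of the 2− anion.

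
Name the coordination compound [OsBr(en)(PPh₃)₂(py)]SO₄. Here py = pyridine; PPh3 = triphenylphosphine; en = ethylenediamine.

The 1 sulfate counter-ion carries a total charge of -2, so each complex ion is 2+.
Ligand charges: 1×pyridine (neutral), 1×bromo (-1 each), 2×triphenylphosphine (neutral), 1×ethylenediamine (neutral); total -1. So Os + (-1) = 2+, giving Os = +3.
Ligands are named alphabetically: bromo before ethylenediamine before pyridine before triphenylphosphine.

bromo(ethylenediamine)(pyridine)bis(triphenylphosphine)osmium(III) sulfate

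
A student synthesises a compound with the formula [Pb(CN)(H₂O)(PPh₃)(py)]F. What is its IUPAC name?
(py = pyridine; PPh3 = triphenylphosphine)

The 1 fluoride counter-ion carries a total charge of -1, so each complex ion is 1+.
Ligand charges: 1×cyano (-1 each), 1×pyridine (neutral), 1×aqua (neutral), 1×triphenylphosphine (neutral); total -1. So Pb + (-1) = 1+, giving Pb = +2.
Ligands are named alphabetically: aqua before cyano before pyridine before triphenylphosphine.

aquacyano(pyridine)(triphenylphosphine)lead(II) fluoride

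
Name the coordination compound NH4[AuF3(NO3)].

ammonium trifluoronitratoaurate(III)

The 1 ammonium counter-ion carries a total charge of +1, so each complex ion is 1−.
Ligand charges: 3×fluoro (-1 each), 1×nitrato (-1 each); total -4. So Au + (-4) = 1−, giving Au = +3.
Ligands are named alphabetically: fluoro before nitrato.
The complex ion is anionic, so gold takes the -ate form aurate(III).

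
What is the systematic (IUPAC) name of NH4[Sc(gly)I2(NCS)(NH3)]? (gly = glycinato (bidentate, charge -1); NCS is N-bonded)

The 1 ammonium counter-ion carries a total charge of +1, so each complex ion is 1−.
Ligand charges: 2×iodo (-1 each), 1×glycinato (-1 each), 1×isothiocyanato (-1 each), 1×ammine (neutral); total -4. So Sc + (-4) = 1−, giving Sc = +3.
The complex ion is anionic, so scandium takes the -ate form scandate(III).

ammonium ammine(glycinato)diiodoisothiocyanatoscandate(III)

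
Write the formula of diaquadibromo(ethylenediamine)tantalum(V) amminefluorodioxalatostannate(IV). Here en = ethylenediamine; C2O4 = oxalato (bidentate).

[TaBr2(en)(H2O)2][Sn(C2O4)2F(NH3)]3

Cation [Ta…]: ligand charges -2, Ta(V) ⇒ ion charge 3+.
Anion [Sn…]: ligand charges -5, Sn(IV) ⇒ ion charge 1−.
One 3+ cation requires 3 of the 1− anion.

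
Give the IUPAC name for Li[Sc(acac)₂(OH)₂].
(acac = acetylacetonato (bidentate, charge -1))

lithium bis(acetylacetonato)dihydroxoscandate(III)

The 1 lithium counter-ion carries a total charge of +1, so each complex ion is 1−.
Ligand charges: 2×hydroxo (-1 each), 2×acetylacetonato (-1 each); total -4. So Sc + (-4) = 1−, giving Sc = +3.
Ligands are named alphabetically: acetylacetonato before hydroxo.
The complex ion is anionic, so scandium takes the -ate form scandate(III).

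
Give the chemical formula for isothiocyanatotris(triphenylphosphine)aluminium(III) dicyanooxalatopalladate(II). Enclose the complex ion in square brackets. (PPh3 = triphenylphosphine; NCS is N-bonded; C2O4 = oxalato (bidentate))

Cation [Al…]: ligand charges -1, Al(III) ⇒ ion charge 2+.
Anion [Pd…]: ligand charges -4, Pd(II) ⇒ ion charge 2−.
One 2+ cation balances one 2− anion.

[Al(NCS)(PPh3)3][Pd(C2O4)(CN)2]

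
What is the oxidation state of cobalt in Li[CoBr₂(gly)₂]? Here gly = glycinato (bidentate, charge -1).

+3

1 lithium outside the brackets (+1 each) → the complex ion is 1−.
Ligand charges: 2×gly = -2; 2×Br = -2; sum -4.
Co + (-4) = 1− ⇒ Co is +3.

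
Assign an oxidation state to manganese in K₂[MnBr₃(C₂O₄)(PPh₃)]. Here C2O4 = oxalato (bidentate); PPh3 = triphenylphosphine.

2 potassium outside the brackets (+1 each) → the complex ion is 2−.
Ligand charges: 1×C2O4 = -2; 3×Br = -3; 1×PPh3 neutral; sum -5.
Mn + (-5) = 2− ⇒ Mn is +3.

+3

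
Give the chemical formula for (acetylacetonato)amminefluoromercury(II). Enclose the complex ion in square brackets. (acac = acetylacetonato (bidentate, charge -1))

Ligands: 1 fluoro (F, -1), 1 acetylacetonato (acac, -1), 1 ammine (NH3, neutral). Ligand charge sum = -2.
With Hg in oxidation state +2, the complex ion is [Hg...].

[Hg(acac)F(NH3)]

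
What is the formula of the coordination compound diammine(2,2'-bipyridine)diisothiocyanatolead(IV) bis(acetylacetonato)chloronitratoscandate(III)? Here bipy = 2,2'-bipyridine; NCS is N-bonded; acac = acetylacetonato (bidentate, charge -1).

[Pb(bipy)(NCS)2(NH3)2][Sc(acac)2Cl(NO3)]2

Cation [Pb…]: ligand charges -2, Pb(IV) ⇒ ion charge 2+.
Anion [Sc…]: ligand charges -4, Sc(III) ⇒ ion charge 1−.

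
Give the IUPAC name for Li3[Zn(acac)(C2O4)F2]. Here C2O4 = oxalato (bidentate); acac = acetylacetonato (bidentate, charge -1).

lithium (acetylacetonato)difluorooxalatozincate(II)

The 3 lithium counter-ions carry a total charge of +3, so each complex ion is 3−.
Ligand charges: 2×fluoro (-1 each), 1×oxalato (-2 each), 1×acetylacetonato (-1 each); total -5. So Zn + (-5) = 3−, giving Zn = +2.
Ligands are named alphabetically: acetylacetonato before fluoro before oxalato.
The complex ion is anionic, so zinc takes the -ate form zincate(II).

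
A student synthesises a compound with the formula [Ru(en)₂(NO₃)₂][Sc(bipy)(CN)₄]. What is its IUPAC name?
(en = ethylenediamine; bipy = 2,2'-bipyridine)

Both ions are complex: the cation is named first with the plain metal name, the anion second with the -ate form; each ion's ligands are alphabetised independently.
Scandium is always +3 in its complexes; the anion's ligand charges sum to -4, so the complex anion is 1−.
A 1:1 salt means the cation carries the equal and opposite charge, 1+.
Cation: ligand charges sum to -2; for the ion to be 1+, Ru = +3.

bis(ethylenediamine)dinitratoruthenium(III) (2,2'-bipyridine)tetracyanoscandate(III)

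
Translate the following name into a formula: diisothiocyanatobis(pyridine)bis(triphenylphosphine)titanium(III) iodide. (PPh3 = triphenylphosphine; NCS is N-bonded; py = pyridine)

Ligands: 2 triphenylphosphine (PPh3, neutral), 2 isothiocyanato (NCS, -1), 2 pyridine (py, neutral). Ligand charge sum = -2.
With Ti in oxidation state +3, the complex ion is [Ti...]^1+.
Charge balance with iodide (-1) requires 1 complex ion per 1 iodide.

[Ti(NCS)2(PPh3)2(py)2]I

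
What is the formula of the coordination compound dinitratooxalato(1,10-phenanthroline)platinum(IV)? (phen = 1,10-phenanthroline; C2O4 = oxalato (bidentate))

Ligands: 1 1,10-phenanthroline (phen, neutral), 2 nitrato (NO3, -1), 1 oxalato (C2O4, -2). Ligand charge sum = -4.
With Pt in oxidation state +4, the complex ion is [Pt...].

[Pt(C2O4)(NO3)2(phen)]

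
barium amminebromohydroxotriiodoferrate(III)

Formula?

Ligands: 3 iodo (I, -1), 1 bromo (Br, -1), 1 hydroxo (OH, -1), 1 ammine (NH3, neutral). Ligand charge sum = -5.
With Fe in oxidation state +3, the complex ion is [Fe...]^2−.
Charge balance with barium (+2) requires 1 complex ion per 1 barium.

Ba[FeBrI3(NH3)(OH)]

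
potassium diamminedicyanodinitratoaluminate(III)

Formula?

K[Al(CN)2(NH3)2(NO3)2]

Ligands: 2 cyano (CN, -1), 2 nitrato (NO3, -1), 2 ammine (NH3, neutral). Ligand charge sum = -4.
With Al in oxidation state +3, the complex ion is [Al...]^1−.
Charge balance with potassium (+1) requires 1 complex ion per 1 potassium.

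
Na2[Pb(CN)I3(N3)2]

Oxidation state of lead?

2 sodium outside the brackets (+1 each) → the complex ion is 2−.
Ligand charges: 3×I = -3; 2×N3 = -2; 1×CN = -1; sum -6.
Pb + (-6) = 2− ⇒ Pb is +4.

+4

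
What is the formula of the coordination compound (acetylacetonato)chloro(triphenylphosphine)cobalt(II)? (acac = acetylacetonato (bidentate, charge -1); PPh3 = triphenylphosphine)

[Co(acac)Cl(PPh3)]

Ligands: 1 acetylacetonato (acac, -1), 1 chloro (Cl, -1), 1 triphenylphosphine (PPh3, neutral). Ligand charge sum = -2.
With Co in oxidation state +2, the complex ion is [Co...].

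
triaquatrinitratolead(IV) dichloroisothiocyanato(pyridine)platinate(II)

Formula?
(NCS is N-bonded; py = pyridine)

[Pb(H2O)3(NO3)3][PtCl2(NCS)(py)]

Cation [Pb…]: ligand charges -3, Pb(IV) ⇒ ion charge 1+.
Anion [Pt…]: ligand charges -3, Pt(II) ⇒ ion charge 1−.
One 1+ cation balances one 1− anion.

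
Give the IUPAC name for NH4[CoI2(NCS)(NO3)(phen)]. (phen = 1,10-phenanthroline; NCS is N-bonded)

ammonium diiodoisothiocyanatonitrato(1,10-phenanthroline)cobaltate(III)

The 1 ammonium counter-ion carries a total charge of +1, so each complex ion is 1−.
Ligand charges: 1×1,10-phenanthroline (neutral), 1×nitrato (-1 each), 1×isothiocyanato (-1 each), 2×iodo (-1 each); total -4. So Co + (-4) = 1−, giving Co = +3.
The complex ion is anionic, so cobalt takes the -ate form cobaltate(III).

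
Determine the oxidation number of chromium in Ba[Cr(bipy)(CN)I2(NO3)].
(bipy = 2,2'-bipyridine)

1 barium outside the brackets (+2 each) → the complex ion is 2−.
Ligand charges: 1×bipy neutral; 1×NO3 = -1; 1×CN = -1; 2×I = -2; sum -4.
Cr + (-4) = 2− ⇒ Cr is +2.

+2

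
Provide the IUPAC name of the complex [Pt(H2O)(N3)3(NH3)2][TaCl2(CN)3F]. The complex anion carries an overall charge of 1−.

Both ions are complex: the cation is named first with the plain metal name, the anion second with the -ate form; each ion's ligands are alphabetised independently.
The complex anion is given as 1−; its ligand charges sum to -6, so Ta = +5.
A 1:1 salt means the cation carries the equal and opposite charge, 1+.
Cation: ligand charges sum to -3; for the ion to be 1+, Pt = +4.

diammineaquatriazidoplatinum(IV) dichlorotricyanofluorotantalate(V)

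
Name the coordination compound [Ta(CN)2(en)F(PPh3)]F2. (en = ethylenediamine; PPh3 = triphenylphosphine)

dicyano(ethylenediamine)fluoro(triphenylphosphine)tantalum(V) fluoride

The 2 fluoride counter-ions carry a total charge of -2, so each complex ion is 2+.
Ligand charges: 2×cyano (-1 each), 1×fluoro (-1 each), 1×ethylenediamine (neutral), 1×triphenylphosphine (neutral); total -3. So Ta + (-3) = 2+, giving Ta = +5.
Ligands are named alphabetically: cyano before ethylenediamine before fluoro before triphenylphosphine.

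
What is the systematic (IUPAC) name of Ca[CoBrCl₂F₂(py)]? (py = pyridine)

The 1 calcium counter-ion carries a total charge of +2, so each complex ion is 2−.
Ligand charges: 2×fluoro (-1 each), 2×chloro (-1 each), 1×pyridine (neutral), 1×bromo (-1 each); total -5. So Co + (-5) = 2−, giving Co = +3.
Ligands are named alphabetically: bromo before chloro before fluoro before pyridine.
The complex ion is anionic, so cobalt takes the -ate form cobaltate(III).

calcium bromodichlorodifluoro(pyridine)cobaltate(III)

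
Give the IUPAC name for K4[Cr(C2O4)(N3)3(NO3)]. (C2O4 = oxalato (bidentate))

potassium triazidonitratooxalatochromate(II)

The 4 potassium counter-ions carry a total charge of +4, so each complex ion is 4−.
Ligand charges: 1×nitrato (-1 each), 3×azido (-1 each), 1×oxalato (-2 each); total -6. So Cr + (-6) = 4−, giving Cr = +2.
Ligands are named alphabetically: azido before nitrato before oxalato.
The complex ion is anionic, so chromium takes the -ate form chromate(II).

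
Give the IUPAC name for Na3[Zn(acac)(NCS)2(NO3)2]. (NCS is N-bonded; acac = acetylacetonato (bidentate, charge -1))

The 3 sodium counter-ions carry a total charge of +3, so each complex ion is 3−.
Ligand charges: 2×isothiocyanato (-1 each), 1×acetylacetonato (-1 each), 2×nitrato (-1 each); total -5. So Zn + (-5) = 3−, giving Zn = +2.
Ligands are named alphabetically: acetylacetonato before isothiocyanato before nitrato.
The complex ion is anionic, so zinc takes the -ate form zincate(II).

sodium (acetylacetonato)diisothiocyanatodinitratozincate(II)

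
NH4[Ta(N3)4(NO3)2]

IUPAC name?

The 1 ammonium counter-ion carries a total charge of +1, so each complex ion is 1−.
Ligand charges: 4×azido (-1 each), 2×nitrato (-1 each); total -6. So Ta + (-6) = 1−, giving Ta = +5.
Ligands are named alphabetically: azido before nitrato.
The complex ion is anionic, so tantalum takes the -ate form tantalate(V).

ammonium tetraazidodinitratotantalate(V)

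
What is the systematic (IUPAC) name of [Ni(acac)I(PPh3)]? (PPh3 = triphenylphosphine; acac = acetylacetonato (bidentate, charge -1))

(acetylacetonato)iodo(triphenylphosphine)nickel(II)

There is no counter-ion, so the complex is neutral overall.
Ligand charges: 1×triphenylphosphine (neutral), 1×acetylacetonato (-1 each), 1×iodo (-1 each); total -2. So Ni + (-2) = 0, giving Ni = +2.
Ligands are named alphabetically: acetylacetonato before iodo before triphenylphosphine.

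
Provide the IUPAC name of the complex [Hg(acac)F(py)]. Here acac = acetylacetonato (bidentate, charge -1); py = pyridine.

There is no counter-ion, so the complex is neutral overall.
Ligand charges: 1×fluoro (-1 each), 1×acetylacetonato (-1 each), 1×pyridine (neutral); total -2. So Hg + (-2) = 0, giving Hg = +2.
Ligands are named alphabetically: acetylacetonato before fluoro before pyridine.

(acetylacetonato)fluoro(pyridine)mercury(II)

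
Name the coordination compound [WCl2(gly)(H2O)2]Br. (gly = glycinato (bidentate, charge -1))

The 1 bromide counter-ion carries a total charge of -1, so each complex ion is 1+.
Ligand charges: 2×chloro (-1 each), 2×aqua (neutral), 1×glycinato (-1 each); total -3. So W + (-3) = 1+, giving W = +4.
Ligands are named alphabetically: aqua before chloro before glycinato.

diaquadichloro(glycinato)tungsten(IV) bromide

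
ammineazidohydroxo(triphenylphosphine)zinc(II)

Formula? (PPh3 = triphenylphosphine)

[Zn(N3)(NH3)(OH)(PPh3)]

Ligands: 1 ammine (NH3, neutral), 1 azido (N3, -1), 1 triphenylphosphine (PPh3, neutral), 1 hydroxo (OH, -1). Ligand charge sum = -2.
With Zn in oxidation state +2, the complex ion is [Zn...].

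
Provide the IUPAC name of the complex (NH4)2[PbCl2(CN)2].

The 2 ammonium counter-ions carry a total charge of +2, so each complex ion is 2−.
Ligand charges: 2×cyano (-1 each), 2×chloro (-1 each); total -4. So Pb + (-4) = 2−, giving Pb = +2.
The complex ion is anionic, so lead takes the -ate form plumbate(II).

ammonium dichlorodicyanoplumbate(II)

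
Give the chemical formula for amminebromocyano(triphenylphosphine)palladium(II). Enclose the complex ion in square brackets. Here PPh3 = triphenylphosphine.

[PdBr(CN)(NH3)(PPh3)]

Ligands: 1 bromo (Br, -1), 1 triphenylphosphine (PPh3, neutral), 1 cyano (CN, -1), 1 ammine (NH3, neutral). Ligand charge sum = -2.
With Pd in oxidation state +2, the complex ion is [Pd...].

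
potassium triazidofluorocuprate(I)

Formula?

K3[CuF(N3)3]

Ligands: 3 azido (N3, -1), 1 fluoro (F, -1). Ligand charge sum = -4.
With Cu in oxidation state +1, the complex ion is [Cu...]^3−.
Charge balance with potassium (+1) requires 1 complex ion per 3 potassium.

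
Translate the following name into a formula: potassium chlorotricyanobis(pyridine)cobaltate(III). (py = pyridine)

K[CoCl(CN)3(py)2]

Ligands: 3 cyano (CN, -1), 2 pyridine (py, neutral), 1 chloro (Cl, -1). Ligand charge sum = -4.
Charge balance with potassium (+1) requires 1 complex ion per 1 potassium.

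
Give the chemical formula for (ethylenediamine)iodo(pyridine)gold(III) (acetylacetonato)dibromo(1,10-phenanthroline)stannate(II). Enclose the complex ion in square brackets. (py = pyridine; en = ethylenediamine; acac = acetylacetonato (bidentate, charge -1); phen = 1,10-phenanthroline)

Cation [Au…]: ligand charges -1, Au(III) ⇒ ion charge 2+.
Anion [Sn…]: ligand charges -3, Sn(II) ⇒ ion charge 1−.
One 2+ cation requires 2 of the 1− anion.

[Au(en)I(py)][Sn(acac)Br2(phen)]2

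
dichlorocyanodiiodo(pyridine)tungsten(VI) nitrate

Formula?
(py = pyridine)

Ligands: 2 iodo (I, -1), 1 pyridine (py, neutral), 2 chloro (Cl, -1), 1 cyano (CN, -1). Ligand charge sum = -5.
Charge balance with nitrate (-1) requires 1 complex ion per 1 nitrate.

[WCl2(CN)I2(py)]NO3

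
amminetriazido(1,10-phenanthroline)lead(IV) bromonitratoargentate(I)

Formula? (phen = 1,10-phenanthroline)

[Pb(N3)3(NH3)(phen)][AgBr(NO3)]

Cation [Pb…]: ligand charges -3, Pb(IV) ⇒ ion charge 1+.
Anion [Ag…]: ligand charges -2, Ag(I) ⇒ ion charge 1−.
One 1+ cation balances one 1− anion.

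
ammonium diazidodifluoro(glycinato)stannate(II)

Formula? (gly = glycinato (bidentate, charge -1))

Ligands: 2 fluoro (F, -1), 1 glycinato (gly, -1), 2 azido (N3, -1). Ligand charge sum = -5.
With Sn in oxidation state +2, the complex ion is [Sn...]^3−.
Charge balance with ammonium (+1) requires 1 complex ion per 3 ammonium.

(NH4)3[SnF2(gly)(N3)2]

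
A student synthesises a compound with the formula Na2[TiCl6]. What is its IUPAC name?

The 2 sodium counter-ions carry a total charge of +2, so each complex ion is 2−.
Ligand charges: 6×chloro (-1 each); total -6. So Ti + (-6) = 2−, giving Ti = +4.
The complex ion is anionic, so titanium takes the -ate form titanate(IV).

sodium hexachlorotitanate(IV)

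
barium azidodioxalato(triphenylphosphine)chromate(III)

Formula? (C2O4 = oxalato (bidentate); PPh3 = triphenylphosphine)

Ligands: 2 oxalato (C2O4, -2), 1 azido (N3, -1), 1 triphenylphosphine (PPh3, neutral). Ligand charge sum = -5.
With Cr in oxidation state +3, the complex ion is [Cr...]^2−.
Charge balance with barium (+2) requires 1 complex ion per 1 barium.

Ba[Cr(C2O4)2(N3)(PPh3)]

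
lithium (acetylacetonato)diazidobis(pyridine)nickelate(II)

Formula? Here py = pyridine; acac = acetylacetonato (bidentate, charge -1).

Ligands: 2 azido (N3, -1), 2 pyridine (py, neutral), 1 acetylacetonato (acac, -1). Ligand charge sum = -3.
Charge balance with lithium (+1) requires 1 complex ion per 1 lithium.

Li[Ni(acac)(N3)2(py)2]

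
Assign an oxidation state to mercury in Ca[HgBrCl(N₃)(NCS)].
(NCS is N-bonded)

+2

1 calcium outside the brackets (+2 each) → the complex ion is 2−.
Ligand charges: 1×NCS = -1; 1×N3 = -1; 1×Br = -1; 1×Cl = -1; sum -4.
Hg + (-4) = 2− ⇒ Hg is +2.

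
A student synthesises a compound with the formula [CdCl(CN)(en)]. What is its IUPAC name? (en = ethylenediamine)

There is no counter-ion, so the complex is neutral overall.
Ligand charges: 1×ethylenediamine (neutral), 1×cyano (-1 each), 1×chloro (-1 each); total -2. So Cd + (-2) = 0, giving Cd = +2.
Ligands are named alphabetically: chloro before cyano before ethylenediamine.

chlorocyano(ethylenediamine)cadmium(II)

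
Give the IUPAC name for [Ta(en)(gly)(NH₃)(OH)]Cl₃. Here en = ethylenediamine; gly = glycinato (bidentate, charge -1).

ammine(ethylenediamine)(glycinato)hydroxotantalum(V) chloride

The 3 chloride counter-ions carry a total charge of -3, so each complex ion is 3+.
Ligand charges: 1×hydroxo (-1 each), 1×ammine (neutral), 1×ethylenediamine (neutral), 1×glycinato (-1 each); total -2. So Ta + (-2) = 3+, giving Ta = +5.
Ligands are named alphabetically: ammine before ethylenediamine before glycinato before hydroxo.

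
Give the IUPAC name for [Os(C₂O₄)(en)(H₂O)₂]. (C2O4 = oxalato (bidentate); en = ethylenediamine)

diaqua(ethylenediamine)oxalatoosmium(II)

There is no counter-ion, so the complex is neutral overall.
Ligand charges: 2×aqua (neutral), 1×oxalato (-2 each), 1×ethylenediamine (neutral); total -2. So Os + (-2) = 0, giving Os = +2.
Ligands are named alphabetically: aqua before ethylenediamine before oxalato.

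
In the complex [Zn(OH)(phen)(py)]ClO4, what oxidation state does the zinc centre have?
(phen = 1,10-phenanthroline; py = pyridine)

1 perchlorate outside the brackets (-1 each) → the complex ion is 1+.
Ligand charges: 1×phen neutral; 1×py neutral; 1×OH = -1; sum -1.
Zn + (-1) = 1+ ⇒ Zn is +2.

+2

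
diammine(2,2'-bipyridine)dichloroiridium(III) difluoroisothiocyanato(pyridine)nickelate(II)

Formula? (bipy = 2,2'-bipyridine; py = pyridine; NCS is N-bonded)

[Ir(bipy)Cl2(NH3)2][NiF2(NCS)(py)]

Cation [Ir…]: ligand charges -2, Ir(III) ⇒ ion charge 1+.
Anion [Ni…]: ligand charges -3, Ni(II) ⇒ ion charge 1−.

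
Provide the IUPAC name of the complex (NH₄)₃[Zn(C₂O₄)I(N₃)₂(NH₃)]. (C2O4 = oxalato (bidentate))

The 3 ammonium counter-ions carry a total charge of +3, so each complex ion is 3−.
Ligand charges: 1×ammine (neutral), 1×oxalato (-2 each), 1×iodo (-1 each), 2×azido (-1 each); total -5. So Zn + (-5) = 3−, giving Zn = +2.
The complex ion is anionic, so zinc takes the -ate form zincate(II).

ammonium amminediazidoiodooxalatozincate(II)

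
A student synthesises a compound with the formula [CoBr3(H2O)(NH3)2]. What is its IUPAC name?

There is no counter-ion, so the complex is neutral overall.
Ligand charges: 1×aqua (neutral), 3×bromo (-1 each), 2×ammine (neutral); total -3. So Co + (-3) = 0, giving Co = +3.
Ligands are named alphabetically: ammine before aqua before bromo.

diammineaquatribromocobalt(III)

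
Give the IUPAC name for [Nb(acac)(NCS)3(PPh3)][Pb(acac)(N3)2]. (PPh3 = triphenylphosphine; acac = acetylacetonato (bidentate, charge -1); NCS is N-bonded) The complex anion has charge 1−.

(acetylacetonato)triisothiocyanato(triphenylphosphine)niobium(V) (acetylacetonato)diazidoplumbate(II)

The complex anion is given as 1−; its ligand charges sum to -3, so Pb = +2.
A 1:1 salt means the cation carries the equal and opposite charge, 1+.
Cation: ligand charges sum to -4; for the ion to be 1+, Nb = +5.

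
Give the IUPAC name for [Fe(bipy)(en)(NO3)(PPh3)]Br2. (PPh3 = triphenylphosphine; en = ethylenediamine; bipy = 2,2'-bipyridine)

The 2 bromide counter-ions carry a total charge of -2, so each complex ion is 2+.
Ligand charges: 1×triphenylphosphine (neutral), 1×ethylenediamine (neutral), 1×2,2'-bipyridine (neutral), 1×nitrato (-1 each); total -1. So Fe + (-1) = 2+, giving Fe = +3.
Ligands are named alphabetically: bipyridine before ethylenediamine before nitrato before triphenylphosphine.

(2,2'-bipyridine)(ethylenediamine)nitrato(triphenylphosphine)iron(III) bromide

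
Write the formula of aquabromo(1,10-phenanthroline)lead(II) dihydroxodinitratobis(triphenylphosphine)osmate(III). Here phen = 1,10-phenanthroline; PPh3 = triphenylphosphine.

Cation [Pb…]: ligand charges -1, Pb(II) ⇒ ion charge 1+.
Anion [Os…]: ligand charges -4, Os(III) ⇒ ion charge 1−.

[PbBr(H2O)(phen)][Os(NO3)2(OH)2(PPh3)2]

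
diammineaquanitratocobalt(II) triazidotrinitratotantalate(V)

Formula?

[Co(H2O)(NH3)2(NO3)][Ta(N3)3(NO3)3]

Cation [Co…]: ligand charges -1, Co(II) ⇒ ion charge 1+.
Anion [Ta…]: ligand charges -6, Ta(V) ⇒ ion charge 1−.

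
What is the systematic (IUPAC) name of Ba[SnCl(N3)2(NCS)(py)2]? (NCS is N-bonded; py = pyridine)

barium diazidochloroisothiocyanatobis(pyridine)stannate(II)

The 1 barium counter-ion carries a total charge of +2, so each complex ion is 2−.
Ligand charges: 1×chloro (-1 each), 2×azido (-1 each), 1×isothiocyanato (-1 each), 2×pyridine (neutral); total -4. So Sn + (-4) = 2−, giving Sn = +2.
The complex ion is anionic, so tin takes the -ate form stannate(II).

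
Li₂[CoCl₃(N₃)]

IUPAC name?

The 2 lithium counter-ions carry a total charge of +2, so each complex ion is 2−.
Ligand charges: 1×azido (-1 each), 3×chloro (-1 each); total -4. So Co + (-4) = 2−, giving Co = +2.
The complex ion is anionic, so cobalt takes the -ate form cobaltate(II).

lithium azidotrichlorocobaltate(II)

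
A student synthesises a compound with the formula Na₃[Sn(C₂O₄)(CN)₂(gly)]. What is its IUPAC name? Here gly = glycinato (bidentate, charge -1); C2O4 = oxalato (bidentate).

The 3 sodium counter-ions carry a total charge of +3, so each complex ion is 3−.
Ligand charges: 1×glycinato (-1 each), 1×oxalato (-2 each), 2×cyano (-1 each); total -5. So Sn + (-5) = 3−, giving Sn = +2.
Ligands are named alphabetically: cyano before glycinato before oxalato.
The complex ion is anionic, so tin takes the -ate form stannate(II).

sodium dicyano(glycinato)oxalatostannate(II)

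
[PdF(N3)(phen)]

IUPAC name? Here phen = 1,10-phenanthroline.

azidofluoro(1,10-phenanthroline)palladium(II)

There is no counter-ion, so the complex is neutral overall.
Ligand charges: 1×1,10-phenanthroline (neutral), 1×azido (-1 each), 1×fluoro (-1 each); total -2. So Pd + (-2) = 0, giving Pd = +2.
Ligands are named alphabetically: azido before fluoro before phenanthroline.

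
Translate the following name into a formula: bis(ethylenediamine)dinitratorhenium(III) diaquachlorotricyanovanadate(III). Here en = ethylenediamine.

[Re(en)2(NO3)2][VCl(CN)3(H2O)2]

Cation [Re…]: ligand charges -2, Re(III) ⇒ ion charge 1+.
Anion [V…]: ligand charges -4, V(III) ⇒ ion charge 1−.
One 1+ cation balances one 1− anion.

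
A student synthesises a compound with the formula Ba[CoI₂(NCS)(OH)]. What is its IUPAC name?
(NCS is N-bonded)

barium hydroxodiiodoisothiocyanatocobaltate(II)

The 1 barium counter-ion carries a total charge of +2, so each complex ion is 2−.
Ligand charges: 1×hydroxo (-1 each), 2×iodo (-1 each), 1×isothiocyanato (-1 each); total -4. So Co + (-4) = 2−, giving Co = +2.
Ligands are named alphabetically: hydroxo before iodo before isothiocyanato.
The complex ion is anionic, so cobalt takes the -ate form cobaltate(II).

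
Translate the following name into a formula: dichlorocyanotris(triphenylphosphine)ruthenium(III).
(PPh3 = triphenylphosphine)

[RuCl2(CN)(PPh3)3]

Ligands: 1 cyano (CN, -1), 3 triphenylphosphine (PPh3, neutral), 2 chloro (Cl, -1). Ligand charge sum = -3.
With Ru in oxidation state +3, the complex ion is [Ru...].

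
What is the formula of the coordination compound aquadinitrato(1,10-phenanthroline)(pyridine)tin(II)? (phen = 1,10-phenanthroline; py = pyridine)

[Sn(H2O)(NO3)2(phen)(py)]

Ligands: 2 nitrato (NO3, -1), 1 aqua (H2O, neutral), 1 1,10-phenanthroline (phen, neutral), 1 pyridine (py, neutral). Ligand charge sum = -2.
With Sn in oxidation state +2, the complex ion is [Sn...].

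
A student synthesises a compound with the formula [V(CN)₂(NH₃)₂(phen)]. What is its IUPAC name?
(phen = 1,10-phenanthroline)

There is no counter-ion, so the complex is neutral overall.
Ligand charges: 1×1,10-phenanthroline (neutral), 2×cyano (-1 each), 2×ammine (neutral); total -2. So V + (-2) = 0, giving V = +2.
Ligands are named alphabetically: ammine before cyano before phenanthroline.

diamminedicyano(1,10-phenanthroline)vanadium(II)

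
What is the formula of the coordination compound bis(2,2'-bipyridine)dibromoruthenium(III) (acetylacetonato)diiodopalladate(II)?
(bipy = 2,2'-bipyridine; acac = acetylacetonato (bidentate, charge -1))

Cation [Ru…]: ligand charges -2, Ru(III) ⇒ ion charge 1+.
Anion [Pd…]: ligand charges -3, Pd(II) ⇒ ion charge 1−.

[Ru(bipy)2Br2][Pd(acac)I2]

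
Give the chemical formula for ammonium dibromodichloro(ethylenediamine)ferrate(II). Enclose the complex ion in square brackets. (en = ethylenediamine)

(NH4)2[FeBr2Cl2(en)]

Ligands: 2 chloro (Cl, -1), 2 bromo (Br, -1), 1 ethylenediamine (en, neutral). Ligand charge sum = -4.
With Fe in oxidation state +2, the complex ion is [Fe...]^2−.
Charge balance with ammonium (+1) requires 1 complex ion per 2 ammonium.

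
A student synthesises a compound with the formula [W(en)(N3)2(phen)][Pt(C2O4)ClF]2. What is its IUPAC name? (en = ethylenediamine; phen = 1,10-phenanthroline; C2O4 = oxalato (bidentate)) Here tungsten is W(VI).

W is given as +6; the cation's ligand charges sum to -2, so the complex cation is 4+.
With 2 anions per cation, each anion must be 4/2 = 2−.
Anion: ligand charges sum to -4; for the ion to be 2−, Pt = +2.

diazido(ethylenediamine)(1,10-phenanthroline)tungsten(VI) chlorofluorooxalatoplatinate(II)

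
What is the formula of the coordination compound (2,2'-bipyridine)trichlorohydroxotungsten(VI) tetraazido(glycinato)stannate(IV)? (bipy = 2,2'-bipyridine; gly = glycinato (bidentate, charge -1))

Cation [W…]: ligand charges -4, W(VI) ⇒ ion charge 2+.
Anion [Sn…]: ligand charges -5, Sn(IV) ⇒ ion charge 1−.

[W(bipy)Cl3(OH)][Sn(gly)(N3)4]2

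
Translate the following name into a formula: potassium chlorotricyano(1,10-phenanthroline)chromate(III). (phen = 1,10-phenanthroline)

K[CrCl(CN)3(phen)]

Ligands: 1 chloro (Cl, -1), 3 cyano (CN, -1), 1 1,10-phenanthroline (phen, neutral). Ligand charge sum = -4.
With Cr in oxidation state +3, the complex ion is [Cr...]^1−.
Charge balance with potassium (+1) requires 1 complex ion per 1 potassium.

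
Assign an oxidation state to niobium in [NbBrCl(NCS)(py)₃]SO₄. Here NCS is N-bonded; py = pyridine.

+5

1 sulfate outside the brackets (-2 each) → the complex ion is 2+.
Ligand charges: 1×Br = -1; 1×NCS = -1; 3×py neutral; 1×Cl = -1; sum -3.
Nb + (-3) = 2+ ⇒ Nb is +5.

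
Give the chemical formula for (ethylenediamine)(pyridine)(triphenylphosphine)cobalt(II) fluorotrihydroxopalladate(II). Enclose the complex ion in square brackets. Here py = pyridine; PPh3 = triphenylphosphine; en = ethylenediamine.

Cation [Co…]: ligand charges 0, Co(II) ⇒ ion charge 2+.
Anion [Pd…]: ligand charges -4, Pd(II) ⇒ ion charge 2−.
One 2+ cation balances one 2− anion.

[Co(en)(PPh3)(py)][PdF(OH)3]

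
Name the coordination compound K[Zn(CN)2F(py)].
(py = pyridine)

potassium dicyanofluoro(pyridine)zincate(II)

The 1 potassium counter-ion carries a total charge of +1, so each complex ion is 1−.
Ligand charges: 1×pyridine (neutral), 1×fluoro (-1 each), 2×cyano (-1 each); total -3. So Zn + (-3) = 1−, giving Zn = +2.
Ligands are named alphabetically: cyano before fluoro before pyridine.
The complex ion is anionic, so zinc takes the -ate form zincate(II).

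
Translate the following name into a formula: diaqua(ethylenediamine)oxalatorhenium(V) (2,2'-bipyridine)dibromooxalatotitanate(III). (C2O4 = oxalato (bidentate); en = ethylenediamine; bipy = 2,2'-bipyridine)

[Re(C2O4)(en)(H2O)2][Ti(bipy)Br2(C2O4)]3

Cation [Re…]: ligand charges -2, Re(V) ⇒ ion charge 3+.
Anion [Ti…]: ligand charges -4, Ti(III) ⇒ ion charge 1−.
One 3+ cation requires 3 of the 1− anion.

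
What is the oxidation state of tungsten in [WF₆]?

+6

No counter-ion: the bracketed complex is neutral.
Ligand charges: 6×F = -6; sum -6.
W + (-6) = 0 ⇒ W is +6.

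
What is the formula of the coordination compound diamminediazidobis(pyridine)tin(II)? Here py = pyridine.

Ligands: 2 ammine (NH3, neutral), 2 pyridine (py, neutral), 2 azido (N3, -1). Ligand charge sum = -2.
With Sn in oxidation state +2, the complex ion is [Sn...].

[Sn(N3)2(NH3)2(py)2]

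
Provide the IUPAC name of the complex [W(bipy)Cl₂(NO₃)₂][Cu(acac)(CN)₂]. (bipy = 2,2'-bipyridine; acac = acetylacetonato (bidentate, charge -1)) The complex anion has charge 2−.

Both ions are complex: the cation is named first with the plain metal name, the anion second with the -ate form; each ion's ligands are alphabetised independently.
The complex anion is given as 2−; its ligand charges sum to -3, so Cu = +1.
A 1:1 salt means the cation carries the equal and opposite charge, 2+.
Cation: ligand charges sum to -4; for the ion to be 2+, W = +6.

(2,2'-bipyridine)dichlorodinitratotungsten(VI) (acetylacetonato)dicyanocuprate(I)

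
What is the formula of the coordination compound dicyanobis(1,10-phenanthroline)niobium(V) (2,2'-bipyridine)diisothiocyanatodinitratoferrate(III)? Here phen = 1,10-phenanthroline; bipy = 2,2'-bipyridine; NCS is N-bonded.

Cation [Nb…]: ligand charges -2, Nb(V) ⇒ ion charge 3+.
Anion [Fe…]: ligand charges -4, Fe(III) ⇒ ion charge 1−.
One 3+ cation requires 3 of the 1− anion.

[Nb(CN)2(phen)2][Fe(bipy)(NCS)2(NO3)2]3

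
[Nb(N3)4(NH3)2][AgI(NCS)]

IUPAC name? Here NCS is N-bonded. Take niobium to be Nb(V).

diamminetetraazidoniobium(V) iodoisothiocyanatoargentate(I)

Nb is given as +5; the cation's ligand charges sum to -4, so the complex cation is 1+.
A 1:1 salt means the anion carries the equal and opposite charge, 1−.
Anion: ligand charges sum to -2; for the ion to be 1−, Ag = +1.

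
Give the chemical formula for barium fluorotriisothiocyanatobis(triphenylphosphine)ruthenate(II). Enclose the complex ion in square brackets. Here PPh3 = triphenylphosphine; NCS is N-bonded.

Ba[RuF(NCS)3(PPh3)2]

Ligands: 2 triphenylphosphine (PPh3, neutral), 1 fluoro (F, -1), 3 isothiocyanato (NCS, -1). Ligand charge sum = -4.
With Ru in oxidation state +2, the complex ion is [Ru...]^2−.
Charge balance with barium (+2) requires 1 complex ion per 1 barium.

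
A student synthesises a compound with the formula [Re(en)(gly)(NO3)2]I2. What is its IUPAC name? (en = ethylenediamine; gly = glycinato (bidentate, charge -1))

The 2 iodide counter-ions carry a total charge of -2, so each complex ion is 2+.
Ligand charges: 1×ethylenediamine (neutral), 1×glycinato (-1 each), 2×nitrato (-1 each); total -3. So Re + (-3) = 2+, giving Re = +5.
Ligands are named alphabetically: ethylenediamine before glycinato before nitrato.

(ethylenediamine)(glycinato)dinitratorhenium(V) iodide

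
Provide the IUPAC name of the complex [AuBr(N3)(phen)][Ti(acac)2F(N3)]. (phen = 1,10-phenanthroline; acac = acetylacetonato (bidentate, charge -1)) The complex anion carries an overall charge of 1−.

azidobromo(1,10-phenanthroline)gold(III) bis(acetylacetonato)azidofluorotitanate(III)

Both ions are complex: the cation is named first with the plain metal name, the anion second with the -ate form; each ion's ligands are alphabetised independently.
The complex anion is given as 1−; its ligand charges sum to -4, so Ti = +3.
A 1:1 salt means the cation carries the equal and opposite charge, 1+.
Cation: ligand charges sum to -2; for the ion to be 1+, Au = +3.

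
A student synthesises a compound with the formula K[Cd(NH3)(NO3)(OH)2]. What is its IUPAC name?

The 1 potassium counter-ion carries a total charge of +1, so each complex ion is 1−.
Ligand charges: 2×hydroxo (-1 each), 1×nitrato (-1 each), 1×ammine (neutral); total -3. So Cd + (-3) = 1−, giving Cd = +2.
The complex ion is anionic, so cadmium takes the -ate form cadmate(II).

potassium amminedihydroxonitratocadmate(II)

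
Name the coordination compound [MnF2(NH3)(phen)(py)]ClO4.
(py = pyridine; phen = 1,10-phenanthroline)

The 1 perchlorate counter-ion carries a total charge of -1, so each complex ion is 1+.
Ligand charges: 1×pyridine (neutral), 2×fluoro (-1 each), 1×1,10-phenanthroline (neutral), 1×ammine (neutral); total -2. So Mn + (-2) = 1+, giving Mn = +3.
Ligands are named alphabetically: ammine before fluoro before phenanthroline before pyridine.

amminedifluoro(1,10-phenanthroline)(pyridine)manganese(III) perchlorate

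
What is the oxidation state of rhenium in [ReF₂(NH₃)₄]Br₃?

+5

3 bromide outside the brackets (-1 each) → the complex ion is 3+.
Ligand charges: 2×F = -2; 4×NH3 neutral; sum -2.
Re + (-2) = 3+ ⇒ Re is +5.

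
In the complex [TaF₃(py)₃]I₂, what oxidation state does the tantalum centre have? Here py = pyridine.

2 iodide outside the brackets (-1 each) → the complex ion is 2+.
Ligand charges: 3×F = -3; 3×py neutral; sum -3.
Ta + (-3) = 2+ ⇒ Ta is +5.

+5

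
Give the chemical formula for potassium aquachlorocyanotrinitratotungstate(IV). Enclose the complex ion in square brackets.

Ligands: 1 cyano (CN, -1), 3 nitrato (NO3, -1), 1 aqua (H2O, neutral), 1 chloro (Cl, -1). Ligand charge sum = -5.
With W in oxidation state +4, the complex ion is [W...]^1−.
Charge balance with potassium (+1) requires 1 complex ion per 1 potassium.

K[WCl(CN)(H2O)(NO3)3]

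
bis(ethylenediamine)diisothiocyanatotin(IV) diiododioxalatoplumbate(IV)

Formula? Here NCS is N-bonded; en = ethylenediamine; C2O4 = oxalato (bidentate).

[Sn(en)2(NCS)2][Pb(C2O4)2I2]

Cation [Sn…]: ligand charges -2, Sn(IV) ⇒ ion charge 2+.
Anion [Pb…]: ligand charges -6, Pb(IV) ⇒ ion charge 2−.
One 2+ cation balances one 2− anion.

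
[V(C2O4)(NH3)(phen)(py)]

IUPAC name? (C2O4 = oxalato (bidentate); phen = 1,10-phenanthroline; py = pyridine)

There is no counter-ion, so the complex is neutral overall.
Ligand charges: 1×oxalato (-2 each), 1×ammine (neutral), 1×1,10-phenanthroline (neutral), 1×pyridine (neutral); total -2. So V + (-2) = 0, giving V = +2.
Ligands are named alphabetically: ammine before oxalato before phenanthroline before pyridine.

ammineoxalato(1,10-phenanthroline)(pyridine)vanadium(II)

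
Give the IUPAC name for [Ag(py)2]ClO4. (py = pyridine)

bis(pyridine)silver(I) perchlorate

The 1 perchlorate counter-ion carries a total charge of -1, so each complex ion is 1+.
Ligand charges: 2×pyridine (neutral); total 0. So Ag + (0) = 1+, giving Ag = +1.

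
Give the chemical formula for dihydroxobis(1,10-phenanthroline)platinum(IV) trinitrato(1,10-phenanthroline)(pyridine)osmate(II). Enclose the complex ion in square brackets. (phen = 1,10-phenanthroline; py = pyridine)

[Pt(OH)2(phen)2][Os(NO3)3(phen)(py)]2

Cation [Pt…]: ligand charges -2, Pt(IV) ⇒ ion charge 2+.
Anion [Os…]: ligand charges -3, Os(II) ⇒ ion charge 1−.
One 2+ cation requires 2 of the 1− anion.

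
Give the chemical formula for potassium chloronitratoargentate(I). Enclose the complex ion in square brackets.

Ligands: 1 nitrato (NO3, -1), 1 chloro (Cl, -1). Ligand charge sum = -2.
Charge balance with potassium (+1) requires 1 complex ion per 1 potassium.

K[AgCl(NO3)]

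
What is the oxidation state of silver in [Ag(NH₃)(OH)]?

No counter-ion: the bracketed complex is neutral.
Ligand charges: 1×NH3 neutral; 1×OH = -1; sum -1.
Ag + (-1) = 0 ⇒ Ag is +1.

+1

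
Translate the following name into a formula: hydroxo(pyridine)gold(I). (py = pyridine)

Ligands: 1 hydroxo (OH, -1), 1 pyridine (py, neutral). Ligand charge sum = -1.
With Au in oxidation state +1, the complex ion is [Au...].

[Au(OH)(py)]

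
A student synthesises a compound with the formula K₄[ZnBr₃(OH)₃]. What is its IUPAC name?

potassium tribromotrihydroxozincate(II)

The 4 potassium counter-ions carry a total charge of +4, so each complex ion is 4−.
Ligand charges: 3×hydroxo (-1 each), 3×bromo (-1 each); total -6. So Zn + (-6) = 4−, giving Zn = +2.
The complex ion is anionic, so zinc takes the -ate form zincate(II).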